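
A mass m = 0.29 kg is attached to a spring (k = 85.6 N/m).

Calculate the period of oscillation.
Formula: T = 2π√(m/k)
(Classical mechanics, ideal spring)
T = 2π√(m/k) = 2π√(0.29/85.6) = 0.3657 s; f = 1/T = 2.734 Hz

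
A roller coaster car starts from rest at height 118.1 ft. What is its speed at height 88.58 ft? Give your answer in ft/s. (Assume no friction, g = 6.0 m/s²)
mgh₁ = ½mv₂² + mgh₂ → v₂ = √(2g(h₁−h₂)) = √(2×6.0×(36−27)) = 10.39 m/s = 34.09 ft/s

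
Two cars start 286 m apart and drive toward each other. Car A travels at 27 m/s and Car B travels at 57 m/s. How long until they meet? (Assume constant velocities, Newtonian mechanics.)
Combined speed: v_combined = 27 + 57 = 84 m/s
Time to meet: t = d/84 = 286/84 = 3.4 s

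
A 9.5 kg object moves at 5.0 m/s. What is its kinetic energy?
KE = ½mv² = ½×9.5×5.0² = 118.75 J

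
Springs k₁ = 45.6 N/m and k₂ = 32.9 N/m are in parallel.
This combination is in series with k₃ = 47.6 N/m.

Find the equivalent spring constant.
k₁₂ = k₁ + k₂ = 78.5 N/m (parallel)
1/k_eq = 1/k₁₂ + 1/k₃ → k_eq = 29.63 N/m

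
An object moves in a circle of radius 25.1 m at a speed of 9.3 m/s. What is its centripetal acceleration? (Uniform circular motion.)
a_c = v²/r = 9.3²/25.1 = 86.49/25.1 = 3.45 m/s²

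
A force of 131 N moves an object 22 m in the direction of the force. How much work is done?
W = Fd = 131×22 = 2882.0 J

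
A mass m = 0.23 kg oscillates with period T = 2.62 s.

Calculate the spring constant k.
T = 2π√(m/k) → k = m(2π/T)² = 0.23×(2π/2.62)² = 1.323 N/m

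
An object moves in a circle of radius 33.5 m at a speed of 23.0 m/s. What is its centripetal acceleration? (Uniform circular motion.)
a_c = v²/r = 23.0²/33.5 = 529/33.5 = 15.79 m/s²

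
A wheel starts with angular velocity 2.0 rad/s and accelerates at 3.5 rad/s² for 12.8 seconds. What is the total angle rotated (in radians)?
θ = ω₀t + ½αt² = 2.0×12.8 + ½×3.5×12.8² = 312.32 rad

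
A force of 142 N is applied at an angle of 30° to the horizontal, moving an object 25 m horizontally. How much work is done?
W = Fd cosθ = 142×25×cos(30°) = 3074.4 J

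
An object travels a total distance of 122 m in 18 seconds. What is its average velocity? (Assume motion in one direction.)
v_avg = Δd / Δt = 122 / 18 = 6.78 m/s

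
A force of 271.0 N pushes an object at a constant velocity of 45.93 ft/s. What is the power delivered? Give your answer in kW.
P = Fv = 271 N × 14 m/s = 3794 W = 3.794 kW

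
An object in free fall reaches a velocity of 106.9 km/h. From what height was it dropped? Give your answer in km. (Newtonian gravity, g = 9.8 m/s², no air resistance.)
h = v²/(2g) (with unit conversion) = 0.04499 km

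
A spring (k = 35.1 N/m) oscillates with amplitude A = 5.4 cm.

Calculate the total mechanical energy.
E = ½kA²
E = ½kA² = ½×35.1×(0.054)² = 0.05118 J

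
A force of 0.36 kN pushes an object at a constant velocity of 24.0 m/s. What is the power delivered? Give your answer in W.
P = Fv = 360 N × 24 m/s = 8640 W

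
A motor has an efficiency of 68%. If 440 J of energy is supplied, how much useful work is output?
W_out = η × W_in = 0.68 × 440 = 299.2 J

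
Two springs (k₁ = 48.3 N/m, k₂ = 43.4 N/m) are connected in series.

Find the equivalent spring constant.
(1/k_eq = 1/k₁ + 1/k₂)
1/k_eq = 1/48.3 + 1/43.4 = 0.043745; k_eq = 22.86 N/m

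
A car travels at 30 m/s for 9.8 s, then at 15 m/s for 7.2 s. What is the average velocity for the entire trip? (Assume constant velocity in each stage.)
d₁ = v₁t₁ = 30 × 9.8 = 294 m
d₂ = v₂t₂ = 15 × 7.2 = 108 m
d_total = 402.0 m, t_total = 17 s
v_avg = d_total/t_total = 402.0/17 = 23.65 m/s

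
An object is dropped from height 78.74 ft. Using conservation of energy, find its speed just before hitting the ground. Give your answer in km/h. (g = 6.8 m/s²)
mgh = ½mv² → v = √(2gh) = √(2×6.8×24) = 18.07 m/s = 65.04 km/h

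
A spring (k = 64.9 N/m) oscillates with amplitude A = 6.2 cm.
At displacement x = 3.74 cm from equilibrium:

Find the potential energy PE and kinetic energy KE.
E_total = ½kA² = ½×64.9×(0.062)² = 0.1247 J
PE = ½kx² = ½×64.9×(0.0374)² = 0.04539 J
KE = E_total − PE = 0.07935 J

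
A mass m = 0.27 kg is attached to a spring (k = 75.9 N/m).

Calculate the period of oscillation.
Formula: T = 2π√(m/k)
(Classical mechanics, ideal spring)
T = 2π√(m/k) = 2π√(0.27/75.9) = 0.3747 s; f = 1/T = 2.668 Hz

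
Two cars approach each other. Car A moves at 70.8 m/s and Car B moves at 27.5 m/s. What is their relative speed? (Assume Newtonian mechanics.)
v_rel = v_A + v_B = 70.8 + 27.5 = 98.3 m/s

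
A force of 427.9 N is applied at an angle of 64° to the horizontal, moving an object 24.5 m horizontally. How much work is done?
W = Fd cosθ = 427.9×24.5×cos(64°) = 4595.7 J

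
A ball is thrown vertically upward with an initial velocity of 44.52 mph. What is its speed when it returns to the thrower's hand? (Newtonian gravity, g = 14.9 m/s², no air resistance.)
By conservation of energy, the ball returns at the same speed = 44.52 mph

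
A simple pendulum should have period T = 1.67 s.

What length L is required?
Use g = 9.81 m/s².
T = 2π√(L/g) → L = g(T/2π)² = 9.81×(1.67/2π)² = 0.693 m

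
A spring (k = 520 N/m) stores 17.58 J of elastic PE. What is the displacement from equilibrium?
PE = ½kx² → x = √(2PE/k) = √(2×17.58/520) = 0.26 m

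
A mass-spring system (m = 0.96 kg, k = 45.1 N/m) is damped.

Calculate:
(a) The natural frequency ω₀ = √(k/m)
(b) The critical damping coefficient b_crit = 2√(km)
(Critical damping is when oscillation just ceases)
ω₀ = √(k/m) = √(45.1/0.96) = 6.854 rad/s
b_crit = 2√(km) = 2√(45.1×0.96) = 13.16 kg/s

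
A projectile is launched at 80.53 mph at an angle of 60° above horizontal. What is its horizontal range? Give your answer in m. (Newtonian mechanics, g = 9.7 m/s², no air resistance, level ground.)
R = v₀² sin(2θ) / g (with unit conversion) = 115.7 m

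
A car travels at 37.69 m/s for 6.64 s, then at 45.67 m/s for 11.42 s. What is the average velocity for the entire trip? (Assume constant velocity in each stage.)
d₁ = v₁t₁ = 37.69 × 6.64 = 250.262 m
d₂ = v₂t₂ = 45.67 × 11.42 = 521.551 m
d_total = 771.81 m, t_total = 18.06 s
v_avg = d_total/t_total = 771.81/18.06 = 42.74 m/s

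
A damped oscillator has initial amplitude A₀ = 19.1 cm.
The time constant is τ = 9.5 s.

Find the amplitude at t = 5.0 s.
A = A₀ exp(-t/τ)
A = A₀ exp(−t/τ) = 19.1×exp(−5.0/9.5) = 11.28 cm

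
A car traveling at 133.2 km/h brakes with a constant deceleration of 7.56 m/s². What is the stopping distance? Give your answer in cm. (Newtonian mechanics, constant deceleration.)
d = v₀² / (2a) (with unit conversion) = 9054.0 cm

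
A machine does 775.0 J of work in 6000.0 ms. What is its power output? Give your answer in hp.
P = W/t = 775 J / 6 s = 129.2 W = 0.1732 hp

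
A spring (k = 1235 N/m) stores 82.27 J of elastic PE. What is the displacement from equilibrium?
PE = ½kx² → x = √(2PE/k) = √(2×82.27/1235) = 0.365 m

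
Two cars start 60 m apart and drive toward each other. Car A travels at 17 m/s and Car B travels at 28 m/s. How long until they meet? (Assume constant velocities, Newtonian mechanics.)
Combined speed: v_combined = 17 + 28 = 45 m/s
Time to meet: t = d/45 = 60/45 = 1.33 s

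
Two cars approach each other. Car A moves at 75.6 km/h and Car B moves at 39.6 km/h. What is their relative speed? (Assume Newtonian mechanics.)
v_rel = v_A + v_B = 75.6 + 39.6 = 115.2 km/h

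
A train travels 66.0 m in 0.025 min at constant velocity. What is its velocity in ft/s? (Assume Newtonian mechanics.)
v = d/t (with unit conversion) = 144.4 ft/s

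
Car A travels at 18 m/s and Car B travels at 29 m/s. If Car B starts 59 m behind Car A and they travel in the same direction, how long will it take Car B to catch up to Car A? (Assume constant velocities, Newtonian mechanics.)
Relative speed: v_rel = 29 - 18 = 11 m/s
Time to catch: t = d₀/v_rel = 59/11 = 5.36 s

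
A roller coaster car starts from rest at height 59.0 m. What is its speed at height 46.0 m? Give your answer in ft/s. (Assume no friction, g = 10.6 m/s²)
mgh₁ = ½mv₂² + mgh₂ → v₂ = √(2g(h₁−h₂)) = √(2×10.6×(59−46)) = 16.6 m/s = 54.47 ft/s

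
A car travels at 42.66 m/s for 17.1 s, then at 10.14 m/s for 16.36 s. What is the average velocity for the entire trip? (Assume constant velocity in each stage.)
d₁ = v₁t₁ = 42.66 × 17.1 = 729.486 m
d₂ = v₂t₂ = 10.14 × 16.36 = 165.89 m
d_total = 895.38 m, t_total = 33.46 s
v_avg = d_total/t_total = 895.38/33.46 = 26.76 m/s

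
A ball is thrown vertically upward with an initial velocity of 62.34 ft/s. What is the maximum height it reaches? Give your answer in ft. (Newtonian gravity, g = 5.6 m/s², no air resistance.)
h_max = v₀²/(2g) (with unit conversion) = 105.8 ft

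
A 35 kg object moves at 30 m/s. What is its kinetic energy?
KE = ½mv² = ½×35×30² = 15750.0 J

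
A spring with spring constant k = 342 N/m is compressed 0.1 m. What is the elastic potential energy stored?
PE = ½kx² = ½×342×0.1² = 1.71 J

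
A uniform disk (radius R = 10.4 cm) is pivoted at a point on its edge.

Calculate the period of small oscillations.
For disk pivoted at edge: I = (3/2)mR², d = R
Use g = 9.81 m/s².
I/m = (3/2)R² = 0.01622 m²; d = R = 0.104 m
T = 2π√((3/2)R²/(gR)) = 2π√(3R/(2g)) = 0.7923 s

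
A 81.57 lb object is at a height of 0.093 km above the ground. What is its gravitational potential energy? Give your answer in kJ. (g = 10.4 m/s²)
PE = mgh = 37 kg × 10.4 m/s² × 93 m = 3.579e+04 J = 35.79 kJ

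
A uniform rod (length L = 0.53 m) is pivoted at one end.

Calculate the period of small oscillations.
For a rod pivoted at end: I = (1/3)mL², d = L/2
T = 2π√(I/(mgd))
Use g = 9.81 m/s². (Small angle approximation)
I/m = (1/3)L² = 0.09363 m²; d = L/2 = 0.265 m
T = 2π√(I/(mgd)) = 2π√(0.09363/(9.81×0.265)) = 1.192 s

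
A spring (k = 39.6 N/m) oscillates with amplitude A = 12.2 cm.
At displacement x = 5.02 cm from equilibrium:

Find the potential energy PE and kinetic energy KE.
E_total = ½kA² = ½×39.6×(0.122)² = 0.2947 J
PE = ½kx² = ½×39.6×(0.0502)² = 0.0499 J
KE = E_total − PE = 0.2448 J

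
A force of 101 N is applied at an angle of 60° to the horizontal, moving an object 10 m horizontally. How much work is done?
W = Fd cosθ = 101×10×cos(60°) = 505.0 J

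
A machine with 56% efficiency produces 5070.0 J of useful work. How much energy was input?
W_in = W_out/η = 5070.0/0.56 = 9053.6 J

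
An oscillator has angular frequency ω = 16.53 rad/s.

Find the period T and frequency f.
T = 2π/ω = 2π/16.53 = 0.3801 s; f = ω/2π = 2.631 Hz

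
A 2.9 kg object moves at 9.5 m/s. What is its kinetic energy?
KE = ½mv² = ½×2.9×9.5² = 130.8625 J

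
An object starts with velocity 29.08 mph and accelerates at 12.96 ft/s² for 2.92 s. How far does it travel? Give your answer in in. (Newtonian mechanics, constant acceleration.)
d = v₀t + ½at² (with unit conversion) = 2157.0 in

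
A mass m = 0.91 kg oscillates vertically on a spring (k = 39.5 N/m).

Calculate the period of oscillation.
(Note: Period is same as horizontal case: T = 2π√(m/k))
T = 2π√(m/k) = 2π√(0.91/39.5) = 0.9537 s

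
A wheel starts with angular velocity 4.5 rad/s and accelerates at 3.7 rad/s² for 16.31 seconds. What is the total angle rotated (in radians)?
θ = ω₀t + ½αt² = 4.5×16.31 + ½×3.7×16.31² = 565.52 rad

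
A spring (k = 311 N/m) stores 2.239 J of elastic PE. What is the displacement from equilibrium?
PE = ½kx² → x = √(2PE/k) = √(2×2.239/311) = 0.12 m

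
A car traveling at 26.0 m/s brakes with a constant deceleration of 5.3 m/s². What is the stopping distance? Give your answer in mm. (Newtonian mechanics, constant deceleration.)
d = v₀² / (2a) (with unit conversion) = 63770.0 mm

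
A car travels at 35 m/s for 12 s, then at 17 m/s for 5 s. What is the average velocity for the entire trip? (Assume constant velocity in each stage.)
d₁ = v₁t₁ = 35 × 12 = 420 m
d₂ = v₂t₂ = 17 × 5 = 85 m
d_total = 505 m, t_total = 17 s
v_avg = d_total/t_total = 505/17 = 29.71 m/s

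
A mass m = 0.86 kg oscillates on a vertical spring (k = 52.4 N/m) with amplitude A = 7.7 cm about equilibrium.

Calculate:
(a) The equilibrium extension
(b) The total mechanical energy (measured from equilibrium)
x_eq = mg/k = 0.86×9.81/52.4 = 0.161 m = 16.1 cm
E = ½kA² = ½×52.4×(0.077)² = 0.1553 J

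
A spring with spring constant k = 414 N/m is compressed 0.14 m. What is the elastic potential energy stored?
PE = ½kx² = ½×414×0.14² = 4.057 J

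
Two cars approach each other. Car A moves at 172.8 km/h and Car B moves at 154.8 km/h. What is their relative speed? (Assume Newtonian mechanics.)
v_rel = v_A + v_B = 172.8 + 154.8 = 327.6 km/h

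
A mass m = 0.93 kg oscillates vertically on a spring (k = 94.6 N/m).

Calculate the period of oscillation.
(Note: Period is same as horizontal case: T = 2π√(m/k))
T = 2π√(m/k) = 2π√(0.93/94.6) = 0.623 s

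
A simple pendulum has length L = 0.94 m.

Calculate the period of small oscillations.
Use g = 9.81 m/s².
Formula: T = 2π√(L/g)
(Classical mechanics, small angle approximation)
T = 2π√(L/g) = 2π√(0.94/9.81) = 1.945 s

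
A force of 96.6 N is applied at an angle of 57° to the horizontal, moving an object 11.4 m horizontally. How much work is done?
W = Fd cosθ = 96.6×11.4×cos(57°) = 599.78 J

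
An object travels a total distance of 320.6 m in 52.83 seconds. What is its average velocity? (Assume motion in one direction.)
v_avg = Δd / Δt = 320.6 / 52.83 = 6.07 m/s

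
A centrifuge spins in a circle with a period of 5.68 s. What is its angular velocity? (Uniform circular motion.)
ω = 2π/T = 2π/5.68 = 1.1062 rad/s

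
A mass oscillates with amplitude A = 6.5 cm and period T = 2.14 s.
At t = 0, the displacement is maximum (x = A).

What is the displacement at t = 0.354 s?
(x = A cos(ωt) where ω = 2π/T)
ω = 2π/T = 2π/2.14 = 2.936 rad/s
x = A cos(ωt) = 6.5×cos(2.936×0.354) = 3.294 cm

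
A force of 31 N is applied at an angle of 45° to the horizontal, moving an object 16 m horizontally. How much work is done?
W = Fd cosθ = 31×16×cos(45°) = 350.72 J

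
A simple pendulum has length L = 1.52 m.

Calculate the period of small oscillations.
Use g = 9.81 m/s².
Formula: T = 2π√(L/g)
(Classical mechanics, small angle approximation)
T = 2π√(L/g) = 2π√(1.52/9.81) = 2.473 s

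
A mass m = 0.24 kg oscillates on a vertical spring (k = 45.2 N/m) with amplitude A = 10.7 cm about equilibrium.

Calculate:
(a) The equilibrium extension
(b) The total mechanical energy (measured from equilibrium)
x_eq = mg/k = 0.24×9.81/45.2 = 0.05209 m = 5.209 cm
E = ½kA² = ½×45.2×(0.107)² = 0.2587 J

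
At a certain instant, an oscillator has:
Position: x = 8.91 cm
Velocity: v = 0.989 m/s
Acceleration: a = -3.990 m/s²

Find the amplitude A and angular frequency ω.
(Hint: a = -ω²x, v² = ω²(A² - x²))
a = −ω²x → ω = √(|a|/x) = √(3.99/0.0891) = 6.692 rad/s
v² = ω²(A² − x²) → A = √(x² + v²/ω²) = √(0.0891² + 0.989²/6.692²) = 0.1726 m = 17.26 cm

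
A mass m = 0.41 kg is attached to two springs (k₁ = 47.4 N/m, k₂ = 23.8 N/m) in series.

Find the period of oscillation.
k_eq = k₁k₂/(k₁+k₂) = 15.84 N/m
T = 2π√(m/k_eq) = 2π√(0.41/15.84) = 1.011 s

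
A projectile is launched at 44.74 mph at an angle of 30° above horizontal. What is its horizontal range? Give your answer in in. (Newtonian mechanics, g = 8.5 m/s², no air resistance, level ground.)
R = v₀² sin(2θ) / g (with unit conversion) = 1605.0 in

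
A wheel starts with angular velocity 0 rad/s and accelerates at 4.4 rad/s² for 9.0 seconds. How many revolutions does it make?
θ = ω₀t + ½αt² = 0×9.0 + ½×4.4×9.0² = 178.2 rad
Revolutions = θ/(2π) = 178.2/(2π) = 28.36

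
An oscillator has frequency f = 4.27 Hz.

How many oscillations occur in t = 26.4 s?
n = f×t = 4.27×26.4 = 112.7 oscillations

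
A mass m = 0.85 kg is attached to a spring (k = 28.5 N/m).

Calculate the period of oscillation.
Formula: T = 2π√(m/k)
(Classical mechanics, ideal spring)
T = 2π√(m/k) = 2π√(0.85/28.5) = 1.085 s; f = 1/T = 0.9216 Hz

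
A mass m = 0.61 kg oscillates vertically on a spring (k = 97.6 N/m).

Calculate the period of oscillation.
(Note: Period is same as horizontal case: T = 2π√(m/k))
T = 2π√(m/k) = 2π√(0.61/97.6) = 0.4967 s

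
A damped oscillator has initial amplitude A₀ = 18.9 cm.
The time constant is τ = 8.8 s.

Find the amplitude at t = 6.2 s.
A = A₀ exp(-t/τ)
A = A₀ exp(−t/τ) = 18.9×exp(−6.2/8.8) = 9.343 cm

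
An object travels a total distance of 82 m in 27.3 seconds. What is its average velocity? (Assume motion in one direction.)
v_avg = Δd / Δt = 82 / 27.3 = 3.0 m/s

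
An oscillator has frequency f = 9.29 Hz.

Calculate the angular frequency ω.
ω = 2πf = 2π×9.29 = 58.37 rad/s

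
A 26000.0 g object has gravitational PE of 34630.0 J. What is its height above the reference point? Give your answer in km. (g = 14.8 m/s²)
PE = mgh → h = PE/(mg) = 3.463e+04 J / (26 kg × 14.8 m/s²) = 89.99 m = 0.08999 km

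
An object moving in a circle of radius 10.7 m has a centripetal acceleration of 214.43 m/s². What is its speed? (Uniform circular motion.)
v = √(a_c × r) = √(214.43 × 10.7) = 47.9 m/s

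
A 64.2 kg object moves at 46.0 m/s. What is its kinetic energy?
KE = ½mv² = ½×64.2×46.0² = 67923.6 J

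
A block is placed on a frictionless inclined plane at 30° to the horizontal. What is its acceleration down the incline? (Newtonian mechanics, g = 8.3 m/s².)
a = g sin(θ) = 8.3 × sin(30°) = 8.3 × 0.5 = 4.15 m/s²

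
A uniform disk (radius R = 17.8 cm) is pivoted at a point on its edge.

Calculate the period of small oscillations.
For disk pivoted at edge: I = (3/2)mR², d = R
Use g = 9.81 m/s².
I/m = (3/2)R² = 0.04753 m²; d = R = 0.178 m
T = 2π√((3/2)R²/(gR)) = 2π√(3R/(2g)) = 1.037 s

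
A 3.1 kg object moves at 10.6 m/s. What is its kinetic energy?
KE = ½mv² = ½×3.1×10.6² = 174.158 J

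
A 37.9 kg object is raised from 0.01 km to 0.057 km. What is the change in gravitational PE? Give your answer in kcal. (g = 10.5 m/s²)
ΔPE = mg(h₂ − h₁) = 37.9 kg × 10.5 m/s² × (57 − 10) m = 1.87e+04 J = 4.47 kcal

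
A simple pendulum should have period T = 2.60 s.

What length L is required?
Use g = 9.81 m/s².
T = 2π√(L/g) → L = g(T/2π)² = 9.81×(2.6/2π)² = 1.68 m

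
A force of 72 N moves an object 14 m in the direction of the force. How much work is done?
W = Fd = 72×14 = 1008.0 J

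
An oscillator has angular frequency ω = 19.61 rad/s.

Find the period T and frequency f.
T = 2π/ω = 2π/19.61 = 0.3204 s; f = ω/2π = 3.121 Hz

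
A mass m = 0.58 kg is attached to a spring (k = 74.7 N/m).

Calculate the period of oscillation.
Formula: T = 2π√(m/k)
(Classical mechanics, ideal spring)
T = 2π√(m/k) = 2π√(0.58/74.7) = 0.5536 s; f = 1/T = 1.806 Hz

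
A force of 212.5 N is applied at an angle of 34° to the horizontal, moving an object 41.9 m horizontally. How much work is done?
W = Fd cosθ = 212.5×41.9×cos(34°) = 7381.5 J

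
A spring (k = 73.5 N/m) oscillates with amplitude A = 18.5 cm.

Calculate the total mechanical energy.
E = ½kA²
E = ½kA² = ½×73.5×(0.185)² = 1.258 J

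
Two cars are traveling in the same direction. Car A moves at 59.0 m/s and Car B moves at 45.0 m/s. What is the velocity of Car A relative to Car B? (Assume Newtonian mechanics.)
v_rel = v_A - v_B = 59.0 - 45.0 = 14.0 m/s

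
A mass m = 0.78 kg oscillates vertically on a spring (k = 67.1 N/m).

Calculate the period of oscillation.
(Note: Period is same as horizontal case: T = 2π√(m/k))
T = 2π√(m/k) = 2π√(0.78/67.1) = 0.6774 s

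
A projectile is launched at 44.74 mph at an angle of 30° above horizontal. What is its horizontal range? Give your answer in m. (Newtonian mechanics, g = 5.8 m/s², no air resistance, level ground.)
R = v₀² sin(2θ) / g (with unit conversion) = 59.73 m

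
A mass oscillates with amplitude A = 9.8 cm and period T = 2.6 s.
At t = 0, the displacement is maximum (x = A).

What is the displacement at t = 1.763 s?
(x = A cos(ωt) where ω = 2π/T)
ω = 2π/T = 2π/2.6 = 2.417 rad/s
x = A cos(ωt) = 9.8×cos(2.417×1.763) = -4.279 cm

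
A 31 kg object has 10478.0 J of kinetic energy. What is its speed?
KE = ½mv² → v = √(2KE/m) = √(2×10478.0/31) = 26.0 m/s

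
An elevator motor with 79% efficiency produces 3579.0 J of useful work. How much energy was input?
W_in = W_out/η = 3579.0/0.79 = 4530.4 J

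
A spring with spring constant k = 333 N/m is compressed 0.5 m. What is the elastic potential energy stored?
PE = ½kx² = ½×333×0.5² = 41.62 J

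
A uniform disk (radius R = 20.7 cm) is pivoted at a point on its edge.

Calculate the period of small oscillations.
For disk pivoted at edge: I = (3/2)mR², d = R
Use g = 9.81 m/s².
I/m = (3/2)R² = 0.06427 m²; d = R = 0.207 m
T = 2π√((3/2)R²/(gR)) = 2π√(3R/(2g)) = 1.118 s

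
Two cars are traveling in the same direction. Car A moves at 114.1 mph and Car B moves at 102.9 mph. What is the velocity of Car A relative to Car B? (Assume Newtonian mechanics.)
v_rel = v_A - v_B = 114.1 - 102.9 = 11.2 mph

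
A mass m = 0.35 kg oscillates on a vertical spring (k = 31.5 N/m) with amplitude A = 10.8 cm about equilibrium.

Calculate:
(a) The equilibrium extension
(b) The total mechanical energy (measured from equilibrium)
x_eq = mg/k = 0.35×9.81/31.5 = 0.109 m = 10.9 cm
E = ½kA² = ½×31.5×(0.108)² = 0.1837 J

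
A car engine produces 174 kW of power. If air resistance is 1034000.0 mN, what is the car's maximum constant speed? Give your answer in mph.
P = Fv → v = P/F = 174000 W / 1034 N = 168.3 m/s = 376.4 mph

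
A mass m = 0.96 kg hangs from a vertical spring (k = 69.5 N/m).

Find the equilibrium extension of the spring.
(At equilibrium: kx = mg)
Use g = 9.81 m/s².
x_eq = mg/k = 0.96×9.81/69.5 = 0.1355 m = 13.55 cm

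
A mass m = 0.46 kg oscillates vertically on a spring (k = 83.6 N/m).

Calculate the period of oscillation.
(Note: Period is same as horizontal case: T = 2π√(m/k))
T = 2π√(m/k) = 2π√(0.46/83.6) = 0.4661 s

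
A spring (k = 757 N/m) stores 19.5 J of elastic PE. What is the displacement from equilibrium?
PE = ½kx² → x = √(2PE/k) = √(2×19.5/757) = 0.227 m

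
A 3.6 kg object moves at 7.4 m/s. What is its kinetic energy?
KE = ½mv² = ½×3.6×7.4² = 98.568 J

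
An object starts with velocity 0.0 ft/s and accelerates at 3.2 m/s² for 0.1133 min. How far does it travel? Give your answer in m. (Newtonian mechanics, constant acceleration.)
d = v₀t + ½at² (with unit conversion) = 73.94 m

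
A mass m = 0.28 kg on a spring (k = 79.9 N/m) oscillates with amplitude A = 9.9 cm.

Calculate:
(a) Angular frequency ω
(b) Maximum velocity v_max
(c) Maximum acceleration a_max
ω = √(k/m) = √(79.9/0.28) = 16.89 rad/s
v_max = ωA = 16.89×0.099 = 1.672 m/s
a_max = ω²A = 16.89²×0.099 = 28.25 m/s²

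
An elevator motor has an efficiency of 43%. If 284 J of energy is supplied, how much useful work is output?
W_out = η × W_in = 0.43 × 284 = 122.12 J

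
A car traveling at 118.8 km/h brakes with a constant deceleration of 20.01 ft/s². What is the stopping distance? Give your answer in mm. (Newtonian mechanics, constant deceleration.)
d = v₀² / (2a) (with unit conversion) = 89280.0 mm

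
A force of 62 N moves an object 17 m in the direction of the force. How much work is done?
W = Fd = 62×17 = 1054.0 J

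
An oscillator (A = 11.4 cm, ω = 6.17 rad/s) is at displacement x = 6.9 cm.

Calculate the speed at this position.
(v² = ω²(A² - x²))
v = ω√(A² − x²) = 6.17×√(0.114² − 0.069²) = 0.5599 m/s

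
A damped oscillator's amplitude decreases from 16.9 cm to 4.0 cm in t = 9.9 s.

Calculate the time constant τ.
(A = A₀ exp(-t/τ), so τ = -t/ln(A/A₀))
A/A₀ = 4.0/16.9 = 0.2367; ln(A/A₀) = -1.441
τ = −t/ln(A/A₀) = −9.9/-1.441 = 6.87 s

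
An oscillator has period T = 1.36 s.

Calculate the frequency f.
f = 1/T = 1/1.36 = 0.7353 Hz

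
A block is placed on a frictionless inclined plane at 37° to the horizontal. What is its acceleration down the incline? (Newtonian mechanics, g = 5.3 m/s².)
a = g sin(θ) = 5.3 × sin(37°) = 5.3 × 0.6018 = 3.19 m/s²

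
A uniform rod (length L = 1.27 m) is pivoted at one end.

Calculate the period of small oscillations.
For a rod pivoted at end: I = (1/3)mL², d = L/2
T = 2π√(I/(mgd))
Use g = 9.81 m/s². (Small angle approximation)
I/m = (1/3)L² = 0.5376 m²; d = L/2 = 0.635 m
T = 2π√(I/(mgd)) = 2π√(0.5376/(9.81×0.635)) = 1.846 s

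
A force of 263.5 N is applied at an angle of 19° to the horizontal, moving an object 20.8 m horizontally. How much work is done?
W = Fd cosθ = 263.5×20.8×cos(19°) = 5182.2 J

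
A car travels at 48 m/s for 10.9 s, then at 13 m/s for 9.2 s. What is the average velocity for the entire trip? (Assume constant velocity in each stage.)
d₁ = v₁t₁ = 48 × 10.9 = 523.2 m
d₂ = v₂t₂ = 13 × 9.2 = 119.6 m
d_total = 642.8 m, t_total = 20.1 s
v_avg = d_total/t_total = 642.8/20.1 = 31.98 m/s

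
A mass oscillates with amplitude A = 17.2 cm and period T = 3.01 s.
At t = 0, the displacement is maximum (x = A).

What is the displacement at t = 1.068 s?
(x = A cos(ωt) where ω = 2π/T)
ω = 2π/T = 2π/3.01 = 2.087 rad/s
x = A cos(ωt) = 17.2×cos(2.087×1.068) = -10.53 cm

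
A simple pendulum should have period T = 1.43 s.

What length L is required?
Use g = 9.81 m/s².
T = 2π√(L/g) → L = g(T/2π)² = 9.81×(1.43/2π)² = 0.5081 m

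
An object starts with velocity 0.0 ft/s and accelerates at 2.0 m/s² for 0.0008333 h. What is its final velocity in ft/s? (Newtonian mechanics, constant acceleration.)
v = v₀ + at (with unit conversion) = 19.68 ft/s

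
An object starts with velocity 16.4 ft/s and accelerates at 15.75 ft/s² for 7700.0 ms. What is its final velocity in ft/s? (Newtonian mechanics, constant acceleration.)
v = v₀ + at (with unit conversion) = 137.7 ft/s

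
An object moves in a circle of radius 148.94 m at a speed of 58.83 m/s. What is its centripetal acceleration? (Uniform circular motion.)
a_c = v²/r = 58.83²/148.94 = 3460.97/148.94 = 23.24 m/s²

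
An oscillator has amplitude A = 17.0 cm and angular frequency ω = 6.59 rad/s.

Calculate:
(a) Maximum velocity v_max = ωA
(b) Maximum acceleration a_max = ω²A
v_max = ωA = 6.59×0.17 = 1.12 m/s
a_max = ω²A = 6.59²×0.17 = 7.383 m/s²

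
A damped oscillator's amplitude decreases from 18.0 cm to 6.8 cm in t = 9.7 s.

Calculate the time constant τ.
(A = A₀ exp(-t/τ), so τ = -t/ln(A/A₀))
A/A₀ = 6.8/18.0 = 0.3778; ln(A/A₀) = -0.9734
τ = −t/ln(A/A₀) = −9.7/-0.9734 = 9.965 s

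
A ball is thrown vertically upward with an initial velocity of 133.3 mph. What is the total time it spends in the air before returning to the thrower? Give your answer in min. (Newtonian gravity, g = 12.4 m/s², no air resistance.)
t_total = 2v₀/g (with unit conversion) = 0.1602 min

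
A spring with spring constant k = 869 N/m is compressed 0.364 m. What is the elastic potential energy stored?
PE = ½kx² = ½×869×0.364² = 57.57 J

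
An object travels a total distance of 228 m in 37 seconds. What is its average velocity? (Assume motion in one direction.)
v_avg = Δd / Δt = 228 / 37 = 6.16 m/s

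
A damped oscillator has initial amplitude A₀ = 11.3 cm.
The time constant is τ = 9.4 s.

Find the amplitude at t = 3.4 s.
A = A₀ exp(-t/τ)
A = A₀ exp(−t/τ) = 11.3×exp(−3.4/9.4) = 7.87 cm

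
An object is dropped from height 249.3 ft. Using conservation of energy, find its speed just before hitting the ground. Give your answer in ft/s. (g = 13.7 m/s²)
mgh = ½mv² → v = √(2gh) = √(2×13.7×75.99) = 45.63 m/s = 149.7 ft/s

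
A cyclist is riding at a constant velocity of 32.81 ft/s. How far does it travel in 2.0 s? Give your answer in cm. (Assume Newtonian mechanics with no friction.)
d = vt (with unit conversion) = 2000.0 cm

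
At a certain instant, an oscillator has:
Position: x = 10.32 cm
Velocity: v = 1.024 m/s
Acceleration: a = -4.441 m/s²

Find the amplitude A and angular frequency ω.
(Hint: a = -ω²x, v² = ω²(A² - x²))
a = −ω²x → ω = √(|a|/x) = √(4.441/0.1032) = 6.56 rad/s
v² = ω²(A² − x²) → A = √(x² + v²/ω²) = √(0.1032² + 1.024²/6.56²) = 0.1871 m = 18.71 cm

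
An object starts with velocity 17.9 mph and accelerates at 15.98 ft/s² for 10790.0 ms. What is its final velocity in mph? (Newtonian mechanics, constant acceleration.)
v = v₀ + at (with unit conversion) = 135.5 mph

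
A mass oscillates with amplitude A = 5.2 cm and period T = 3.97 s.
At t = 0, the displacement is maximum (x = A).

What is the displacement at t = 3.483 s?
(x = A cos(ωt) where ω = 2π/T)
ω = 2π/T = 2π/3.97 = 1.583 rad/s
x = A cos(ωt) = 5.2×cos(1.583×3.483) = 3.73 cm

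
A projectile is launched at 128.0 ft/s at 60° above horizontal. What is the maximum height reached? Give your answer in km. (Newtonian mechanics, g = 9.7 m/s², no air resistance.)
H = v₀²sin²(θ)/(2g) (with unit conversion) = 0.05884 km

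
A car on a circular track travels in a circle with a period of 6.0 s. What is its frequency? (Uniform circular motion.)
f = 1/T = 1/6.0 = 0.1667 Hz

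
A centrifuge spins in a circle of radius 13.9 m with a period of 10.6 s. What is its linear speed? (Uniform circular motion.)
v = 2πr/T = 2π×13.9/10.6 = 8.24 m/s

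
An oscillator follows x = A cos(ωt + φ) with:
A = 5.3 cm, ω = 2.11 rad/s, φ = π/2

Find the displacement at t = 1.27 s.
x = A cos(ωt + φ) = 5.3×cos(2.11×1.27 + π/2) = -2.362 cm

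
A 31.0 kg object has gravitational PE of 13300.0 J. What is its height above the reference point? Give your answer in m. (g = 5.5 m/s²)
PE = mgh → h = PE/(mg) = 1.33e+04 J / (31 kg × 5.5 m/s²) = 78.01 m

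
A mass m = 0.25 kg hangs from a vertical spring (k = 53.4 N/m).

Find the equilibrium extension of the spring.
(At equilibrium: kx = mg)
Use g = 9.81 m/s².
x_eq = mg/k = 0.25×9.81/53.4 = 0.04593 m = 4.593 cm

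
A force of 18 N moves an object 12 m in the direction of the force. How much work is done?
W = Fd = 18×12 = 216.0 J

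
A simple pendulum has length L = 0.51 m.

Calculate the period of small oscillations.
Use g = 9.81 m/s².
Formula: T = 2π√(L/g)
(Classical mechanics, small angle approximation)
T = 2π√(L/g) = 2π√(0.51/9.81) = 1.433 s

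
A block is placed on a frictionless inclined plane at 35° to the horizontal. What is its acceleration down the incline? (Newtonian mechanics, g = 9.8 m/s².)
a = g sin(θ) = 9.8 × sin(35°) = 9.8 × 0.5736 = 5.62 m/s²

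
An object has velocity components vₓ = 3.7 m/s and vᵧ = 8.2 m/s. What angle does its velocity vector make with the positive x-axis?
θ = arctan(vᵧ/vₓ) = arctan(8.2/3.7) = 65.71°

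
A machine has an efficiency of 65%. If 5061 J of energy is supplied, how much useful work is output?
W_out = η × W_in = 0.65 × 5061 = 3289.7 J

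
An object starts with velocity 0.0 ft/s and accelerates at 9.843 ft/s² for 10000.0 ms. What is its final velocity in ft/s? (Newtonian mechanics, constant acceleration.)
v = v₀ + at (with unit conversion) = 98.43 ft/s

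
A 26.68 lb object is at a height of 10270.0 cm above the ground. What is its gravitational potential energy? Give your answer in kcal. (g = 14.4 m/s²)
PE = mgh = 12.1 kg × 14.4 m/s² × 102.7 m = 1.79e+04 J = 4.278 kcal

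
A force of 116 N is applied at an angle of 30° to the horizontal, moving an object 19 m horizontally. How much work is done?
W = Fd cosθ = 116×19×cos(30°) = 1908.7 J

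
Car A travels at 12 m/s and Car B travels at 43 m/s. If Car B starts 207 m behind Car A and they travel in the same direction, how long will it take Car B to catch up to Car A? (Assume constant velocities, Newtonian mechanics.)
Relative speed: v_rel = 43 - 12 = 31 m/s
Time to catch: t = d₀/v_rel = 207/31 = 6.68 s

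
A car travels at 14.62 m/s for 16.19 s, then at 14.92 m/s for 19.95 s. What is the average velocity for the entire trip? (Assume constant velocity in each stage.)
d₁ = v₁t₁ = 14.62 × 16.19 = 236.698 m
d₂ = v₂t₂ = 14.92 × 19.95 = 297.654 m
d_total = 534.35 m, t_total = 36.14 s
v_avg = d_total/t_total = 534.35/36.14 = 14.79 m/s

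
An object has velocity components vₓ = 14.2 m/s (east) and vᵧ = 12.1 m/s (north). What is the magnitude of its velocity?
|v| = √(vₓ² + vᵧ²) = √(14.2² + 12.1²) = √(348.05) = 18.66 m/s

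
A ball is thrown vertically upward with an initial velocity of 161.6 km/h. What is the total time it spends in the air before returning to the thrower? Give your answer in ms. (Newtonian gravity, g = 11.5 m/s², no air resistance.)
t_total = 2v₀/g (with unit conversion) = 7807.0 ms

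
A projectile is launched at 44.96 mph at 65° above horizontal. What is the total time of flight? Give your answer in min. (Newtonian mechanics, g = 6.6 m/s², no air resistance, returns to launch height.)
T = 2v₀sin(θ)/g (with unit conversion) = 0.092 min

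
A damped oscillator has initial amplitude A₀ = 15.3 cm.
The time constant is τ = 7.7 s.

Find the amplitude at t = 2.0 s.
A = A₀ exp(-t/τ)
A = A₀ exp(−t/τ) = 15.3×exp(−2.0/7.7) = 11.8 cm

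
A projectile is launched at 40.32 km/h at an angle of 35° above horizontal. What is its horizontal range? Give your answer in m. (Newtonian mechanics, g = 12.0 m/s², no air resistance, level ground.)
R = v₀² sin(2θ) / g (with unit conversion) = 9.823 m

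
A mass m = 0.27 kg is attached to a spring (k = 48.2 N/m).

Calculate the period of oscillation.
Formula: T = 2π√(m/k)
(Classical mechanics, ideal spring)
T = 2π√(m/k) = 2π√(0.27/48.2) = 0.4703 s; f = 1/T = 2.126 Hz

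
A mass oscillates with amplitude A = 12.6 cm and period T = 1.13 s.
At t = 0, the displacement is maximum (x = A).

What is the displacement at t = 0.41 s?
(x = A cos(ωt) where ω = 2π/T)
ω = 2π/T = 2π/1.13 = 5.56 rad/s
x = A cos(ωt) = 12.6×cos(5.56×0.41) = -8.203 cm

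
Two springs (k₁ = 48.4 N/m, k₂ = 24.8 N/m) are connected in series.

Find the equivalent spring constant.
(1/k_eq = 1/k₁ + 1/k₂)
1/k_eq = 1/48.4 + 1/24.8 = 0.060984; k_eq = 16.4 N/m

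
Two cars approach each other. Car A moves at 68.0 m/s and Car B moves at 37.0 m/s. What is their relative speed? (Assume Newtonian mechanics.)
v_rel = v_A + v_B = 68.0 + 37.0 = 105.0 m/s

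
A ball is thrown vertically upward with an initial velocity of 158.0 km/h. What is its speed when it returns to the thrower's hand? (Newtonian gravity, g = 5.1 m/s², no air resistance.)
By conservation of energy, the ball returns at the same speed = 158.0 km/h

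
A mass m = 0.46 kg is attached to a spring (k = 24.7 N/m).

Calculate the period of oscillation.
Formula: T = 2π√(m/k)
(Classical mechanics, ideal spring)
T = 2π√(m/k) = 2π√(0.46/24.7) = 0.8575 s; f = 1/T = 1.166 Hz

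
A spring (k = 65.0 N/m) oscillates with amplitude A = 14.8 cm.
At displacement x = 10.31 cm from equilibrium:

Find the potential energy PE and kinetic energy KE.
E_total = ½kA² = ½×65.0×(0.148)² = 0.7119 J
PE = ½kx² = ½×65.0×(0.1031)² = 0.3455 J
KE = E_total − PE = 0.3664 J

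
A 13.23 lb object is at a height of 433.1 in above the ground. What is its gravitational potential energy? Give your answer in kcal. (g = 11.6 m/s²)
PE = mgh = 6.001 kg × 11.6 m/s² × 11 m = 765.8 J = 0.183 kcal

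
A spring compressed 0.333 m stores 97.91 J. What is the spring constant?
PE = ½kx² → k = 2PE/x² = 2×97.91/0.333² = 1766.0 N/m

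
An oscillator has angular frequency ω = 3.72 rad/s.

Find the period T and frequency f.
T = 2π/ω = 2π/3.72 = 1.689 s; f = ω/2π = 0.5921 Hz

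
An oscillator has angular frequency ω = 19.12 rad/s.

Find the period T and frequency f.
T = 2π/ω = 2π/19.12 = 0.3286 s; f = ω/2π = 3.043 Hz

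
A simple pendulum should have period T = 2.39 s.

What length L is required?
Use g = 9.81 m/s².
T = 2π√(L/g) → L = g(T/2π)² = 9.81×(2.39/2π)² = 1.419 m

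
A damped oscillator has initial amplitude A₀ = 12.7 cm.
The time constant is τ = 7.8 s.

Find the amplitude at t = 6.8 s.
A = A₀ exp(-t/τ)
A = A₀ exp(−t/τ) = 12.7×exp(−6.8/7.8) = 5.311 cm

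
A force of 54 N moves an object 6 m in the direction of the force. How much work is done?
W = Fd = 54×6 = 324.0 J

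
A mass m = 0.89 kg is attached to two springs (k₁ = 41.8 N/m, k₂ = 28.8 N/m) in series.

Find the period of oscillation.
k_eq = k₁k₂/(k₁+k₂) = 17.05 N/m
T = 2π√(m/k_eq) = 2π√(0.89/17.05) = 1.435 s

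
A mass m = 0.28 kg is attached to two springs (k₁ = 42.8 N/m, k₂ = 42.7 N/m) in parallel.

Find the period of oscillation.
k_eq = k₁+k₂ = 85.5 N/m
T = 2π√(m/k_eq) = 2π√(0.28/85.5) = 0.3596 s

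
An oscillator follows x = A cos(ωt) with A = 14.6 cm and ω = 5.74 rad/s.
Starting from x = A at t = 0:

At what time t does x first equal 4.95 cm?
cos(ωt) = x/A = 4.95/14.6 = 0.339
ωt = arccos(0.339) = 1.225 rad
t = 1.225/5.74 = 0.2134 s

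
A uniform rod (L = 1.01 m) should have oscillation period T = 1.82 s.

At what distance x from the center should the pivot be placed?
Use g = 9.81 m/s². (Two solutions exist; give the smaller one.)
T = 2π√((L²/12 + x²)/(gx)). Let c = T²g/(4π²) = 0.8231.
x² − cx + L²/12 = 0 → x = (c − √(c² − L²/3))/2 = 0.1211 m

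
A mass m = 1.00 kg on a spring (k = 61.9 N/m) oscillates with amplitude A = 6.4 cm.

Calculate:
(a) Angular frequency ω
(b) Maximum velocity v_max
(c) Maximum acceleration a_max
ω = √(k/m) = √(61.9/1.0) = 7.868 rad/s
v_max = ωA = 7.868×0.064 = 0.5035 m/s
a_max = ω²A = 7.868²×0.064 = 3.962 m/s²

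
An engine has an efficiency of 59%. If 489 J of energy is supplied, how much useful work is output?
W_out = η × W_in = 0.59 × 489 = 288.51 J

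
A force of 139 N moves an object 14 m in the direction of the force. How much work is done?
W = Fd = 139×14 = 1946.0 J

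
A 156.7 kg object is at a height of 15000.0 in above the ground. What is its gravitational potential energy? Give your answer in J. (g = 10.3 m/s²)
PE = mgh = 156.7 kg × 10.3 m/s² × 381 m = 6.149e+05 J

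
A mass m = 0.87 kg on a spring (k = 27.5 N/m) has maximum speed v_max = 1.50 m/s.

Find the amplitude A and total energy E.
½mv²_max = ½kA² → A = v_max√(m/k) = 1.5×√(0.87/27.5) = 0.2668 m = 26.68 cm
E = ½mv²_max = ½×0.87×1.5² = 0.9788 J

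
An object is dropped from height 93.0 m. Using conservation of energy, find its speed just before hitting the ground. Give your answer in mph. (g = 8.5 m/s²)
mgh = ½mv² → v = √(2gh) = √(2×8.5×93) = 39.76 m/s = 88.94 mph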